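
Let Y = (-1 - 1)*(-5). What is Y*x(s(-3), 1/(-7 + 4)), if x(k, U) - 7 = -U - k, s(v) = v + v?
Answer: 400/3 ≈ 133.33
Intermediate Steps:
s(v) = 2*v
Y = 10 (Y = -2*(-5) = 10)
x(k, U) = 7 - U - k (x(k, U) = 7 + (-U - k) = 7 - U - k)
Y*x(s(-3), 1/(-7 + 4)) = 10*(7 - 1/(-7 + 4) - 2*(-3)) = 10*(7 - 1/(-3) - 1*(-6)) = 10*(7 - 1*(-⅓) + 6) = 10*(7 + ⅓ + 6) = 10*(40/3) = 400/3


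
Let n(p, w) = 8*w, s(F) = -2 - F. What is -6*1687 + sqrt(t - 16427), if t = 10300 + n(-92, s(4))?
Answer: -10122 + 5*I*sqrt(247) ≈ -10122.0 + 78.581*I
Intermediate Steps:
t = 10252 (t = 10300 + 8*(-2 - 1*4) = 10300 + 8*(-2 - 4) = 10300 + 8*(-6) = 10300 - 48 = 10252)
-6*1687 + sqrt(t - 16427) = -6*1687 + sqrt(10252 - 16427) = -10122 + sqrt(-6175) = -10122 + 5*I*sqrt(247)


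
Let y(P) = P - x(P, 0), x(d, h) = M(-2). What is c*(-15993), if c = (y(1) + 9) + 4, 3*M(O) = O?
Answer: -234564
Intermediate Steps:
M(O) = O/3
x(d, h) = -2/3 (x(d, h) = (1/3)*(-2) = -2/3)
y(P) = 2/3 + P (y(P) = P - 1*(-2/3) = P + 2/3 = 2/3 + P)
c = 44/3 (c = ((2/3 + 1) + 9) + 4 = (5/3 + 9) + 4 = 32/3 + 4 = 44/3 ≈ 14.667)
c*(-15993) = (44/3)*(-15993) = -234564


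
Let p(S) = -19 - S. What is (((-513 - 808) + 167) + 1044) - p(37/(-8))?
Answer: -765/8 ≈ -95.625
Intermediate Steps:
(((-513 - 808) + 167) + 1044) - p(37/(-8)) = (((-513 - 808) + 167) + 1044) - (-19 - 37/(-8)) = ((-1321 + 167) + 1044) - (-19 - 37*(-1)/8) = (-1154 + 1044) - (-19 - 1*(-37/8)) = -110 - (-19 + 37/8) = -110 - 1*(-115/8) = -110 + 115/8 = -765/8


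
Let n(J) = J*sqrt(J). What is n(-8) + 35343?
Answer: 35343 - 16*I*sqrt(2) ≈ 35343.0 - 22.627*I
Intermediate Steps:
n(J) = J**(3/2)
n(-8) + 35343 = (-8)**(3/2) + 35343 = -16*I*sqrt(2) + 35343 = 35343 - 16*I*sqrt(2)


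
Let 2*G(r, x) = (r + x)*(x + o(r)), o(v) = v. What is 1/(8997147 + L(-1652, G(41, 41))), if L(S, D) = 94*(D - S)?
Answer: 1/9468463 ≈ 1.0561e-7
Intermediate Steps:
G(r, x) = (r + x)²/2 (G(r, x) = ((r + x)*(x + r))/2 = ((r + x)*(r + x))/2 = (r + x)²/2)
L(S, D) = -94*S + 94*D
1/(8997147 + L(-1652, G(41, 41))) = 1/(8997147 + (-94*(-1652) + 94*((½)*41² + (½)*41² + 41*41))) = 1/(8997147 + (155288 + 94*((½)*1681 + (½)*1681 + 1681))) = 1/(8997147 + (155288 + 94*(1681/2 + 1681/2 + 1681))) = 1/(8997147 + (155288 + 94*3362)) = 1/(8997147 + (155288 + 316028)) = 1/(8997147 + 471316) = 1/9468463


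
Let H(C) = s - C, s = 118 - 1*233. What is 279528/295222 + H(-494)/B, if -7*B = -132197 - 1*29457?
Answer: 1209737981/1255889926 ≈ 0.96325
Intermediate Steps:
B = 161654/7 (B = -(-132197 - 1*29457)/7 = -(-132197 - 29457)/7 = -⅐*(-161654) = 161654/7 ≈ 23093.)
s = -115 (s = 118 - 233 = -115)
H(C) = -115 - C
279528/295222 + H(-494)/B = 279528/295222 + (-115 - 1*(-494))/(161654/7) = 279528*(1/295222) + (-115 + 494)*(7/161654) = 7356/7769 + 379*(7/161654) = 7356/7769 + 2653/161654 = 1209737981/1255889926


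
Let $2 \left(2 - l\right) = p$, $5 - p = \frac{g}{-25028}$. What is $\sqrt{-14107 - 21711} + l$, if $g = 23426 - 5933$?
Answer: $- \frac{42521}{50056} + i \sqrt{35818} \approx -0.84947 + 189.26 i$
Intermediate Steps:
$g = 17493$ ($g = 23426 - 5933 = 17493$)
$p = \frac{142633}{25028}$ ($p = 5 - \frac{17493}{-25028} = 5 - 17493 \left(- \frac{1}{25028}\right) = 5 - - \frac{17493}{25028} = 5 + \frac{17493}{25028} = \frac{142633}{25028} \approx 5.6989$)
$l = - \frac{42521}{50056}$ ($l = 2 - \frac{142633}{50056} = - \frac{42521}{50056} \approx -0.84947$)
$\sqrt{-14107 - 21711} + l = \sqrt{-14107 - 21711} - \frac{42521}{50056} = \sqrt{-35818} - \frac{42521}{50056} = i \sqrt{35818} - \frac{42521}{50056} = - \frac{42521}{50056} + i \sqrt{35818}$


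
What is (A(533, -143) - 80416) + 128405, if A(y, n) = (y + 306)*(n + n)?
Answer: -191965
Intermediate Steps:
A(y, n) = 2*n*(306 + y) (A(y, n) = (306 + y)*(2*n) = 2*n*(306 + y))
(A(533, -143) - 80416) + 128405 = (2*(-143)*(306 + 533) - 80416) + 128405 = (2*(-143)*839 - 80416) + 128405 = (-239954 - 80416) + 128405 = -320370 + 128405 = -191965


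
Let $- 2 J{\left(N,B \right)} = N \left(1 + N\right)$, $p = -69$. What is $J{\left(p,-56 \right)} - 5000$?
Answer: $-7346$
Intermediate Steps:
$J{\left(N,B \right)} = - \frac{N \left(1 + N\right)}{2}$
$J{\left(p,-56 \right)} - 5000 = \left(- \frac{1}{2}\right) \left(-69\right) \left(1 - 69\right) - 5000 = \left(- \frac{1}{2}\right) \left(-69\right) \left(-68\right) - 5000 = -2346 - 5000 = -7346$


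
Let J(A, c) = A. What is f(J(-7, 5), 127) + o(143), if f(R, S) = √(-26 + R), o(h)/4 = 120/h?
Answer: 480/143 + I*√33 ≈ 3.3566 + 5.7446*I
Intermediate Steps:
o(h) = 480/h (o(h) = 4*(120/h) = 480/h)
f(J(-7, 5), 127) + o(143) = √(-26 - 7) + 480/143 = √(-33) + 480*(1/143) = I*√33 + 480/143 = 480/143 + I*√33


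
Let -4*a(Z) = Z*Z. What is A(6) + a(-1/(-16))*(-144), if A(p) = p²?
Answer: 2313/64 ≈ 36.141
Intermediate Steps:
a(Z) = -Z²/4 (a(Z) = -Z*Z/4 = -Z²/4)
A(6) + a(-1/(-16))*(-144) = 6² - (-1/(-16))²/4*(-144) = 36 - (-1*(-1/16))²/4*(-144) = 36 - (1/16)²/4*(-144) = 36 - ¼*1/256*(-144) = 36 - 1/1024*(-144) = 36 + 9/64 = 2313/64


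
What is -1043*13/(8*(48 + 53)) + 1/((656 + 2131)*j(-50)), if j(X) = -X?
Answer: -944722921/56297400 ≈ -16.781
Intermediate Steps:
-1043*13/(8*(48 + 53)) + 1/((656 + 2131)*j(-50)) = -1043*13/(8*(48 + 53)) + 1/((656 + 2131)*((-1*(-50)))) = -1043/(101*(8*(1/13))) + 1/(2787*50) = -1043/(101*(8/13)) + (1/2787)*(1/50) = -1043/808/13 + 1/139350 = -1043*13/808 + 1/139350 = -13559/808 + 1/139350 = -944722921/56297400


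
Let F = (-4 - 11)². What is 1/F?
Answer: 1/225 ≈ 0.0044444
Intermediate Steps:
F = 225 (F = (-15)² = 225)
1/F = 1/225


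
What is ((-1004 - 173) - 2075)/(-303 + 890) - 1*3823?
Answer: -2247353/587 ≈ -3828.5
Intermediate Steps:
((-1004 - 173) - 2075)/(-303 + 890) - 1*3823 = (-1177 - 2075)/587 - 3823 = -3252*1/587 - 3823 = -3252/587 - 3823 = -2247353/587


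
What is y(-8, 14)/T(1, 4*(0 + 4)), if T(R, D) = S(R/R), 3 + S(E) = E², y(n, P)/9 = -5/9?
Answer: 5/2 ≈ 2.5000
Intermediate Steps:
y(n, P) = -5 (y(n, P) = 9*(-5/9) = -5)
S(E) = -3 + E²
T(R, D) = -2 (T(R, D) = -3 + (R/R)² = -3 + 1² = -3 + 1 = -2)
y(-8, 14)/T(1, 4*(0 + 4)) = -5/(-2) = -5*(-½) = 5/2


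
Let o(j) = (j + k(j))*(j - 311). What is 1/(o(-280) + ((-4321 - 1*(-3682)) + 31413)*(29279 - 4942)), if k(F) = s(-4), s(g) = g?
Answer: 1/749114682 ≈ 1.3349e-9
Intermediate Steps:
k(F) = -4
o(j) = (-311 + j)*(-4 + j) (o(j) = (j - 4)*(j - 311) = (-4 + j)*(-311 + j) = (-311 + j)*(-4 + j))
1/(o(-280) + ((-4321 - 1*(-3682)) + 31413)*(29279 - 4942)) = 1/((1244 + (-280)**2 - 315*(-280)) + ((-4321 - 1*(-3682)) + 31413)*(29279 - 4942)) = 1/((1244 + 78400 + 88200) + ((-4321 + 3682) + 31413)*24337) = 1/(167844 + (-639 + 31413)*24337) = 1/(167844 + 30774*24337) = 1/(167844 + 748946838) = 1/749114682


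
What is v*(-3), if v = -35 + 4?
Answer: 93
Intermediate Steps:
v = -31
v*(-3) = -31*(-3) = 93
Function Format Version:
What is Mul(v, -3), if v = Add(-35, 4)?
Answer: 93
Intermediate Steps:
v = -31
Mul(v, -3) = Mul(-31, -3) = 93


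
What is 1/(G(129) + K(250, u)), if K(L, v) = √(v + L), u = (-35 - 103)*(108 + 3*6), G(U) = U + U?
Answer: 129/41851 - I*√17138/83702 ≈ 0.0030824 - 0.001564*I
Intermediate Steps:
G(U) = 2*U
u = -17388 (u = -138*(108 + 18) = -138*126 = -17388)
K(L, v) = √(L + v)
1/(G(129) + K(250, u)) = 1/(2*129 + √(250 - 17388)) = 1/(258 + √(-17138)) = 1/(258 + I*√17138)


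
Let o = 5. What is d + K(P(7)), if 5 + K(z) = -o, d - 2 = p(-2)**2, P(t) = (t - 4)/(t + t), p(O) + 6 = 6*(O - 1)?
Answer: 568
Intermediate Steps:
p(O) = -12 + 6*O (p(O) = -6 + 6*(O - 1) = -6 + 6*(-1 + O) = -6 + (-6 + 6*O) = -12 + 6*O)
P(t) = (-4 + t)/(2*t) (P(t) = (-4 + t)/((2*t)) = (-4 + t)*(1/(2*t)) = (-4 + t)/(2*t))
d = 578 (d = 2 + (-12 + 6*(-2))**2 = 2 + (-12 - 12)**2 = 2 + (-24)**2 = 2 + 576 = 578)
K(z) = -10 (K(z) = -5 - 1*5 = -5 - 5 = -10)
d + K(P(7)) = 578 - 10 = 568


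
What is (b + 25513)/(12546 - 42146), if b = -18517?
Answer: -1749/7400 ≈ -0.23635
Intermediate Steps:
(b + 25513)/(12546 - 42146) = (-18517 + 25513)/(12546 - 42146) = 6996/(-29600) = 6996*(-1/29600) = -1749/7400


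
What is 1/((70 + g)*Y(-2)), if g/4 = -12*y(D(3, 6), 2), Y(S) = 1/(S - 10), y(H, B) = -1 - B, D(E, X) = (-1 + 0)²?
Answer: -6/107 ≈ -0.056075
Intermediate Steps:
D(E, X) = 1 (D(E, X) = (-1)² = 1)
Y(S) = 1/(-10 + S)
g = 144 (g = 4*(-12*(-1 - 1*2)) = 4*(-12*(-1 - 2)) = 4*(-12*(-3)) = 4*36 = 144)
1/((70 + g)*Y(-2)) = 1/((70 + 144)/(-10 - 2)) = 1/(214/(-12)) = 1/(214*(-1/12)) = 1/(-107/6) = -6/107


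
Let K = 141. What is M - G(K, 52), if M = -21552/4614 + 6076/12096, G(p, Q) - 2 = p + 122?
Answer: -89419991/332208 ≈ -269.17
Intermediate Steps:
G(p, Q) = 124 + p (G(p, Q) = 2 + (p + 122) = 2 + (122 + p) = 124 + p)
M = -1384871/332208 (M = -21552*1/4614 + 6076*(1/12096) = -3592/769 + 217/432 = -1384871/332208 ≈ -4.1687)
M - G(K, 52) = -1384871/332208 - (124 + 141) = -1384871/332208 - 1*265 = -1384871/332208 - 265 = -89419991/332208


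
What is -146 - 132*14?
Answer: -1994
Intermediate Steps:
-146 - 132*14 = -146 - 1848 = -1994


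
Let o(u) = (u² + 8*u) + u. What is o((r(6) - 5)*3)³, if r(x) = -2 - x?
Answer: 1601613000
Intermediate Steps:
o(u) = u² + 9*u
o((r(6) - 5)*3)³ = ((((-2 - 1*6) - 5)*3)*(9 + ((-2 - 1*6) - 5)*3))³ = ((((-2 - 6) - 5)*3)*(9 + ((-2 - 6) - 5)*3))³ = (((-8 - 5)*3)*(9 + (-8 - 5)*3))³ = ((-13*3)*(9 - 13*3))³ = (-39*(9 - 39))³ = (-39*(-30))³ = 1170³ = 1601613000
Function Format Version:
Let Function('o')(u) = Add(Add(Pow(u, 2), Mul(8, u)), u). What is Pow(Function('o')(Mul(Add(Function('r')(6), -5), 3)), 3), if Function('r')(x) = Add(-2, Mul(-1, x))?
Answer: 1601613000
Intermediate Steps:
Function('o')(u) = Add(Pow(u, 2), Mul(9, u))
Pow(Function('o')(Mul(Add(Function('r')(6), -5), 3)), 3) = Pow(Mul(Mul(Add(Add(-2, Mul(-1, 6)), -5), 3), Add(9, Mul(Add(Add(-2, Mul(-1, 6)), -5), 3))), 3) = Pow(Mul(Mul(Add(Add(-2, -6), -5), 3), Add(9, Mul(Add(Add(-2, -6), -5), 3))), 3) = Pow(Mul(Mul(Add(-8, -5), 3), Add(9, Mul(Add(-8, -5), 3))), 3) = Pow(Mul(Mul(-13, 3), Add(9, Mul(-13, 3))), 3) = Pow(Mul(-39, Add(9, -39)), 3) = Pow(Mul(-39, -30), 3) = Pow(1170, 3) = 1601613000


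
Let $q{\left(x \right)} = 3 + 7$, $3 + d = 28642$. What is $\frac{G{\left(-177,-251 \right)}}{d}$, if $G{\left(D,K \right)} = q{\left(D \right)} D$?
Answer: $- \frac{1770}{28639} \approx -0.061804$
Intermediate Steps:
$d = 28639$ ($d = -3 + 28642 = 28639$)
$q{\left(x \right)} = 10$
$G{\left(D,K \right)} = 10 D$
$\frac{G{\left(-177,-251 \right)}}{d} = \frac{10 \left(-177\right)}{28639} = \left(-1770\right) \frac{1}{28639} = - \frac{1770}{28639}$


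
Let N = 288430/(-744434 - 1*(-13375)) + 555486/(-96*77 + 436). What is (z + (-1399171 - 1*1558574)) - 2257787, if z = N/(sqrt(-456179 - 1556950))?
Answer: -5215532 + 204049679377*I*sqrt(223681)/1706209501339686 ≈ -5.2155e+6 + 0.056561*I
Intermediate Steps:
N = -204049679377/2542623202 (N = 288430/(-744434 + 13375) + 555486/(-7392 + 436) = 288430/(-731059) + 555486/(-6956) = 288430*(-1/731059) + 555486*(-1/6956) = -288430/731059 - 277743/3478 = -204049679377/2542623202 ≈ -80.252)
z = 204049679377*I*sqrt(223681)/1706209501339686 (z = -204049679377/(2542623202*sqrt(-456179 - 1556950)) = -204049679377*(-I*sqrt(223681)/671043)/2542623202 = -(-204049679377)*I*sqrt(223681)/1706209501339686 = 204049679377*I*sqrt(223681)/1706209501339686 ≈ 0.056561*I)
(z + (-1399171 - 1*1558574)) - 2257787 = (204049679377*I*sqrt(223681)/1706209501339686 + (-1399171 - 1*1558574)) - 2257787 = (204049679377*I*sqrt(223681)/1706209501339686 + (-1399171 - 1558574)) - 2257787 = (204049679377*I*sqrt(223681)/1706209501339686 - 2957745) - 2257787 = (-2957745 + 204049679377*I*sqrt(223681)/1706209501339686) - 2257787 = -5215532 + 204049679377*I*sqrt(223681)/1706209501339686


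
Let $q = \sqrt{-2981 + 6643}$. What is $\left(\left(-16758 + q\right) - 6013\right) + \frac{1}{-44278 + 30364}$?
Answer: $- \frac{316835695}{13914} + \sqrt{3662} \approx -22711.0$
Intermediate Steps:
$q = \sqrt{3662} \approx 60.514$
$\left(\left(-16758 + q\right) - 6013\right) + \frac{1}{-44278 + 30364} = \left(\left(-16758 + \sqrt{3662}\right) - 6013\right) + \frac{1}{-44278 + 30364} = \left(-22771 + \sqrt{3662}\right) + \frac{1}{-13914} = \left(-22771 + \sqrt{3662}\right) - \frac{1}{13914} = - \frac{316835695}{13914} + \sqrt{3662}$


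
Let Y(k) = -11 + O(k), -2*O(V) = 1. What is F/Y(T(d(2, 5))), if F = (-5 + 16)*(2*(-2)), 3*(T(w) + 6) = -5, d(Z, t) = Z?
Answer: 88/23 ≈ 3.8261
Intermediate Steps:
O(V) = -½ (O(V) = -½*1 = -½)
T(w) = -23/3 (T(w) = -6 + (⅓)*(-5) = -6 - 5/3 = -23/3)
F = -44 (F = 11*(-4) = -44)
Y(k) = -23/2 (Y(k) = -11 - ½ = -23/2)
F/Y(T(d(2, 5))) = -44/(-23/2) = -44*(-2/23) = 88/23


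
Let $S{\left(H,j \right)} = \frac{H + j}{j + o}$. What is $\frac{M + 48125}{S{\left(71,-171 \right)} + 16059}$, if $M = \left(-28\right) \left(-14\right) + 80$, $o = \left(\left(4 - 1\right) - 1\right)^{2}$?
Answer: $\frac{83667}{27649} \approx 3.026$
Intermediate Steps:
$o = 4$ ($o = \left(\left(4 - 1\right) - 1\right)^{2} = \left(3 - 1\right)^{2} = 2^{2} = 4$)
$M = 472$ ($M = 392 + 80 = 472$)
$S{\left(H,j \right)} = \frac{H + j}{4 + j}$ ($S{\left(H,j \right)} = \frac{H + j}{j + 4} = \frac{H + j}{4 + j}$)
$\frac{M + 48125}{S{\left(71,-171 \right)} + 16059} = \frac{472 + 48125}{\frac{71 - 171}{4 - 171} + 16059} = \frac{48597}{\frac{1}{-167} \left(-100\right) + 16059} = \frac{48597}{\left(- \frac{1}{167}\right) \left(-100\right) + 16059} = \frac{48597}{\frac{100}{167} + 16059} = \frac{48597}{\frac{2681953}{167}} = 48597 \cdot \frac{167}{2681953} = \frac{83667}{27649}$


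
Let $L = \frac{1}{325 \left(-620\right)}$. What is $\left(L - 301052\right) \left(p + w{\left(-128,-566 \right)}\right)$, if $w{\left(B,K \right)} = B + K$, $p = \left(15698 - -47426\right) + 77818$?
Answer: $- \frac{2126930272671062}{50375} \approx -4.2222 \cdot 10^{10}$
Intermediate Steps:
$p = 140942$ ($p = \left(15698 + 47426\right) + 77818 = 63124 + 77818 = 140942$)
$L = - \frac{1}{201500}$ ($L = \frac{1}{-201500} = - \frac{1}{201500} \approx -4.9628 \cdot 10^{-6}$)
$\left(L - 301052\right) \left(p + w{\left(-128,-566 \right)}\right) = \left(- \frac{1}{201500} - 301052\right) \left(140942 - 694\right) = - \frac{60661978001 \left(140942 - 694\right)}{201500} = \left(- \frac{60661978001}{201500}\right) 140248 = - \frac{2126930272671062}{50375}$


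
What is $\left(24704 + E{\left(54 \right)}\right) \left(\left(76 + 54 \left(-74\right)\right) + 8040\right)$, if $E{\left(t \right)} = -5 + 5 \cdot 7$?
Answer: $101904080$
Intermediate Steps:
$E{\left(t \right)} = 30$ ($E{\left(t \right)} = -5 + 35 = 30$)
$\left(24704 + E{\left(54 \right)}\right) \left(\left(76 + 54 \left(-74\right)\right) + 8040\right) = \left(24704 + 30\right) \left(\left(76 + 54 \left(-74\right)\right) + 8040\right) = 24734 \left(\left(76 - 3996\right) + 8040\right) = 24734 \left(-3920 + 8040\right) = 24734 \cdot 4120 = 101904080$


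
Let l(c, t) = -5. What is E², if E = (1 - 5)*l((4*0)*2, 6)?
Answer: 400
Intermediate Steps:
E = 20 (E = (1 - 5)*(-5) = -4*(-5) = 20)
E² = 20² = 400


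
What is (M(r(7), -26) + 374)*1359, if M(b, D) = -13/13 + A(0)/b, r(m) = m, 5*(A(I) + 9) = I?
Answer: 3536118/7 ≈ 5.0516e+5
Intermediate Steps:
A(I) = -9 + I/5
M(b, D) = -1 - 9/b (M(b, D) = -13/13 + (-9 + (1/5)*0)/b = -13*1/13 + (-9 + 0)/b = -1 - 9/b)
(M(r(7), -26) + 374)*1359 = ((-9 - 1*7)/7 + 374)*1359 = ((-9 - 7)/7 + 374)*1359 = ((1/7)*(-16) + 374)*1359 = (-16/7 + 374)*1359 = (2602/7)*1359 = 3536118/7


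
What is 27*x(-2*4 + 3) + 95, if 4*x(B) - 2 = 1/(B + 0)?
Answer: 2143/20 ≈ 107.15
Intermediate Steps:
x(B) = ½ + 1/(4*B) (x(B) = ½ + 1/(4*(B + 0)) = ½ + 1/(4*B))
27*x(-2*4 + 3) + 95 = 27*((1 + 2*(-2*4 + 3))/(4*(-2*4 + 3))) + 95 = 27*((1 + 2*(-8 + 3))/(4*(-8 + 3))) + 95 = 27*((¼)*(1 + 2*(-5))/(-5)) + 95 = 27*((¼)*(-⅕)*(1 - 10)) + 95 = 27*((¼)*(-⅕)*(-9)) + 95 = 27*(9/20) + 95 = 243/20 + 95 = 2143/20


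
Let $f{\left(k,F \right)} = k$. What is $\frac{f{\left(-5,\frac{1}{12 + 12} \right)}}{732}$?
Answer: $- \frac{5}{732} \approx -0.0068306$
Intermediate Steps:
$\frac{f{\left(-5,\frac{1}{12 + 12} \right)}}{732} = - \frac{5}{732}$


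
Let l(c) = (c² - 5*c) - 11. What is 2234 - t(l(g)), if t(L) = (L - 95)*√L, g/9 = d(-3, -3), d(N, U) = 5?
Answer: 2234 - 1694*√1789 ≈ -69416.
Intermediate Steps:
g = 45 (g = 9*5 = 45)
l(c) = -11 + c² - 5*c
t(L) = √L*(-95 + L) (t(L) = (-95 + L)*√L = √L*(-95 + L))
2234 - t(l(g)) = 2234 - √(-11 + 45² - 5*45)*(-95 + (-11 + 45² - 5*45)) = 2234 - √(-11 + 2025 - 225)*(-95 + (-11 + 2025 - 225)) = 2234 - √1789*(-95 + 1789) = 2234 - √1789*1694 = 2234 - 1694*√1789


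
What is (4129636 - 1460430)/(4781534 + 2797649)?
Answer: 2669206/7579183 ≈ 0.35218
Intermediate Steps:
(4129636 - 1460430)/(4781534 + 2797649) = 2669206/7579183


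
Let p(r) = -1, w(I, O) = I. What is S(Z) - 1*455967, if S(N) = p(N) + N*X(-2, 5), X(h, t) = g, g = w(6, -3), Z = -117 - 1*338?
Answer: -458698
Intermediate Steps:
Z = -455 (Z = -117 - 338 = -455)
g = 6
X(h, t) = 6
S(N) = -1 + 6*N (S(N) = -1 + N*6 = -1 + 6*N)
S(Z) - 1*455967 = (-1 + 6*(-455)) - 1*455967 = (-1 - 2730) - 455967 = -2731 - 455967 = -458698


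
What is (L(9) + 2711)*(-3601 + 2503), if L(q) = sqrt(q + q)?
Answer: -2976678 - 3294*sqrt(2) ≈ -2.9813e+6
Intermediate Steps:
L(q) = sqrt(2)*sqrt(q) (L(q) = sqrt(2*q) = sqrt(2)*sqrt(q))
(L(9) + 2711)*(-3601 + 2503) = (sqrt(2)*sqrt(9) + 2711)*(-3601 + 2503) = (sqrt(2)*3 + 2711)*(-1098) = (3*sqrt(2) + 2711)*(-1098) = (2711 + 3*sqrt(2))*(-1098) = -2976678 - 3294*sqrt(2)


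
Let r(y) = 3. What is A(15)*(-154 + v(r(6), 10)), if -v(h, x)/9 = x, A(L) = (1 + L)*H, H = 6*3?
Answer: -70272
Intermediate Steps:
H = 18
A(L) = 18 + 18*L (A(L) = (1 + L)*18 = 18 + 18*L)
v(h, x) = -9*x
A(15)*(-154 + v(r(6), 10)) = (18 + 18*15)*(-154 - 9*10) = (18 + 270)*(-154 - 90) = 288*(-244) = -70272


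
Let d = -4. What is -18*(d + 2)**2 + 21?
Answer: -51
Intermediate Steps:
-18*(d + 2)**2 + 21 = -18*(-4 + 2)**2 + 21 = -18*(-2)**2 + 21 = -18*4 + 21 = -72 + 21 = -51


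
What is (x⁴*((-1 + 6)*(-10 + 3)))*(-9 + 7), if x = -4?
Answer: 17920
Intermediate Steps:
(x⁴*((-1 + 6)*(-10 + 3)))*(-9 + 7) = ((-4)⁴*((-1 + 6)*(-10 + 3)))*(-9 + 7) = (256*(5*(-7)))*(-2) = (256*(-35))*(-2) = -8960*(-2) = 17920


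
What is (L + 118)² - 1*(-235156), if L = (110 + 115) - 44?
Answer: 324557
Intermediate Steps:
L = 181 (L = 225 - 44 = 181)
(L + 118)² - 1*(-235156) = (181 + 118)² - 1*(-235156) = 299² + 235156 = 89401 + 235156 = 324557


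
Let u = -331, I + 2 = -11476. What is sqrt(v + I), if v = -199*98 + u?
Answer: 21*I*sqrt(71) ≈ 176.95*I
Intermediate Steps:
I = -11478 (I = -2 - 11476 = -11478)
v = -19833 (v = -199*98 - 331 = -19502 - 331 = -19833)
sqrt(v + I) = sqrt(-19833 - 11478) = sqrt(-31311) = 21*I*sqrt(71)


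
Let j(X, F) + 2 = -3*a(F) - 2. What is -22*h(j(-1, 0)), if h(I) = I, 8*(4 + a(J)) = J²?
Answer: -176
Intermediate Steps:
a(J) = -4 + J²/8
j(X, F) = 8 - 3*F²/8 (j(X, F) = -2 + (-3*(-4 + F²/8) - 2) = -2 + ((12 - 3*F²/8) - 2) = -2 + (10 - 3*F²/8) = 8 - 3*F²/8)
-22*h(j(-1, 0)) = -22*(8 - 3/8*0²) = -22*(8 - 3/8*0) = -22*(8 + 0) = -22*8 = -176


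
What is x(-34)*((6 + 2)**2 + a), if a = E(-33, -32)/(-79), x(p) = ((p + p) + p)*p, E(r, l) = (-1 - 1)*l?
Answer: 17312256/79 ≈ 2.1914e+5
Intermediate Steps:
E(r, l) = -2*l
x(p) = 3*p**2 (x(p) = (2*p + p)*p = (3*p)*p = 3*p**2)
a = -64/79 (a = -2*(-32)/(-79) = 64*(-1/79) = -64/79 ≈ -0.81013)
x(-34)*((6 + 2)**2 + a) = (3*(-34)**2)*((6 + 2)**2 - 64/79) = (3*1156)*(8**2 - 64/79) = 3468*(64 - 64/79) = 3468*(4992/79) = 17312256/79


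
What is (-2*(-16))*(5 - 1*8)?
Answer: -96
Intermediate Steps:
(-2*(-16))*(5 - 1*8) = 32*(5 - 8) = 32*(-3) = -96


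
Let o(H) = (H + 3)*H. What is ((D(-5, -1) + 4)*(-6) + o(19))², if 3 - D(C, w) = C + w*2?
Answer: 111556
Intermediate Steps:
D(C, w) = 3 - C - 2*w (D(C, w) = 3 - (C + w*2) = 3 - (C + 2*w) = 3 + (-C - 2*w) = 3 - C - 2*w)
o(H) = H*(3 + H) (o(H) = (3 + H)*H = H*(3 + H))
((D(-5, -1) + 4)*(-6) + o(19))² = (((3 - 1*(-5) - 2*(-1)) + 4)*(-6) + 19*(3 + 19))² = (((3 + 5 + 2) + 4)*(-6) + 19*22)² = ((10 + 4)*(-6) + 418)² = (14*(-6) + 418)² = (-84 + 418)² = 334² = 111556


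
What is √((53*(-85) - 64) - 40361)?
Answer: I*√44930 ≈ 211.97*I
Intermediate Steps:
√((53*(-85) - 64) - 40361) = √((-4505 - 64) - 40361) = √(-4569 - 40361) = √(-44930) = I*√44930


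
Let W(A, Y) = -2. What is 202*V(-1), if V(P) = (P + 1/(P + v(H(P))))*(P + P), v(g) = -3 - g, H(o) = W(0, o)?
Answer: 606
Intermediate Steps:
H(o) = -2
V(P) = 2*P*(P + 1/(-1 + P)) (V(P) = (P + 1/(P + (-3 - 1*(-2))))*(P + P) = (P + 1/(P + (-3 + 2)))*(2*P) = (P + 1/(P - 1))*(2*P) = (P + 1/(-1 + P))*(2*P) = 2*P*(P + 1/(-1 + P)))
202*V(-1) = 202*(2*(-1)*(1 + (-1)² - 1*(-1))/(-1 - 1)) = 202*(2*(-1)*(1 + 1 + 1)/(-2)) = 202*(2*(-1)*(-½)*3) = 202*3 = 606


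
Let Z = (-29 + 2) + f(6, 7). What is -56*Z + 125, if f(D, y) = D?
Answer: 1301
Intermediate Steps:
Z = -21 (Z = (-29 + 2) + 6 = -27 + 6 = -21)
-56*Z + 125 = -56*(-21) + 125 = 1176 + 125 = 1301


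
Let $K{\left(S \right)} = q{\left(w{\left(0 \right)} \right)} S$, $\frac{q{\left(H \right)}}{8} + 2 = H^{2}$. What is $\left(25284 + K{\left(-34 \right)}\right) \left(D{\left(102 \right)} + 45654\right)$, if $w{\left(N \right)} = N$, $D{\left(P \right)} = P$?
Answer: $1181785968$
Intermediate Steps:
$q{\left(H \right)} = -16 + 8 H^{2}$
$K{\left(S \right)} = - 16 S$ ($K{\left(S \right)} = \left(-16 + 8 \cdot 0^{2}\right) S = \left(-16 + 8 \cdot 0\right) S = \left(-16 + 0\right) S = - 16 S$)
$\left(25284 + K{\left(-34 \right)}\right) \left(D{\left(102 \right)} + 45654\right) = \left(25284 - -544\right) \left(102 + 45654\right) = \left(25284 + 544\right) 45756 = 25828 \cdot 45756 = 1181785968$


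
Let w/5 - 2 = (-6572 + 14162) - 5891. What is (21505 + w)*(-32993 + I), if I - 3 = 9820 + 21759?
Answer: -42344110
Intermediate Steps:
I = 31582 (I = 3 + (9820 + 21759) = 3 + 31579 = 31582)
w = 8505 (w = 10 + 5*((-6572 + 14162) - 5891) = 10 + 5*(7590 - 5891) = 10 + 5*1699 = 10 + 8495 = 8505)
(21505 + w)*(-32993 + I) = (21505 + 8505)*(-32993 + 31582) = 30010*(-1411) = -42344110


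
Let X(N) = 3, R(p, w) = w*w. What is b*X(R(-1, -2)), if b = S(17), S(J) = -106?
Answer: -318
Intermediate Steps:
R(p, w) = w²
b = -106
b*X(R(-1, -2)) = -106*3 = -318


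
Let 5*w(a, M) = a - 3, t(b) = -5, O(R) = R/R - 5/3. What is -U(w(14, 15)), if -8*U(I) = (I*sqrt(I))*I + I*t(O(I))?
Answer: -11/8 + 121*sqrt(55)/1000 ≈ -0.47764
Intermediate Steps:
O(R) = -2/3 (O(R) = 1 - 5*1/3 = 1 - 5/3 = -2/3)
w(a, M) = -3/5 + a/5 (w(a, M) = (a - 3)/5 = (-3 + a)/5 = -3/5 + a/5)
U(I) = -I**(5/2)/8 + 5*I/8 (U(I) = -((I*sqrt(I))*I + I*(-5))/8 = -(I**(3/2)*I - 5*I)/8 = -(I**(5/2) - 5*I)/8 = -I**(5/2)/8 + 5*I/8)
-U(w(14, 15)) = -(-(-3/5 + (1/5)*14)**(5/2)/8 + 5*(-3/5 + (1/5)*14)/8) = -(-(-3/5 + 14/5)**(5/2)/8 + 5*(-3/5 + 14/5)/8) = -(-121*sqrt(55)/1000 + (5/8)*(11/5)) = -(-121*sqrt(55)/1000 + 11/8) = -(11/8 - 121*sqrt(55)/1000) = -11/8 + 121*sqrt(55)/1000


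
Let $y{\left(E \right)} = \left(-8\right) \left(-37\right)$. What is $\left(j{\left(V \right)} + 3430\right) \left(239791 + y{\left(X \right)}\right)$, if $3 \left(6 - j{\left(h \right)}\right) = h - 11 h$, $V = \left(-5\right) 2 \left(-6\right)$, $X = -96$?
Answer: $872956332$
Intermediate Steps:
$y{\left(E \right)} = 296$
$V = 60$ ($V = \left(-10\right) \left(-6\right) = 60$)
$j{\left(h \right)} = 6 + \frac{10 h}{3}$ ($j{\left(h \right)} = 6 - \frac{h - 11 h}{3} = 6 - \frac{\left(-10\right) h}{3} = 6 + \frac{10 h}{3}$)
$\left(j{\left(V \right)} + 3430\right) \left(239791 + y{\left(X \right)}\right) = \left(\left(6 + \frac{10}{3} \cdot 60\right) + 3430\right) \left(239791 + 296\right) = \left(\left(6 + 200\right) + 3430\right) 240087 = \left(206 + 3430\right) 240087 = 3636 \cdot 240087 = 872956332$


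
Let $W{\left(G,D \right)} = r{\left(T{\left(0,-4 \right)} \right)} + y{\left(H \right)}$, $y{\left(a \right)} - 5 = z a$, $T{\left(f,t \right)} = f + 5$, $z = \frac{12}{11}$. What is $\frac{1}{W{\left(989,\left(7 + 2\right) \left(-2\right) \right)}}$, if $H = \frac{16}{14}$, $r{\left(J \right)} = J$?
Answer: $\frac{77}{866} \approx 0.088915$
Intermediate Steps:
$z = \frac{12}{11}$ ($z = 12 \cdot \frac{1}{11} = \frac{12}{11} \approx 1.0909$)
$T{\left(f,t \right)} = 5 + f$
$H = \frac{8}{7}$ ($H = 16 \cdot \frac{1}{14} = \frac{8}{7} \approx 1.1429$)
$y{\left(a \right)} = 5 + \frac{12 a}{11}$
$W{\left(G,D \right)} = \frac{866}{77}$ ($W{\left(G,D \right)} = \left(5 + 0\right) + \left(5 + \frac{12}{11} \cdot \frac{8}{7}\right) = 5 + \left(5 + \frac{96}{77}\right) = 5 + \frac{481}{77} = \frac{866}{77}$)
$\frac{1}{W{\left(989,\left(7 + 2\right) \left(-2\right) \right)}} = \frac{1}{\frac{866}{77}} = \frac{77}{866}$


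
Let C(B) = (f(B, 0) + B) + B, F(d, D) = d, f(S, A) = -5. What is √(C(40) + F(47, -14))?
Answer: √122 ≈ 11.045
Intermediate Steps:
C(B) = -5 + 2*B (C(B) = (-5 + B) + B = -5 + 2*B)
√(C(40) + F(47, -14)) = √((-5 + 2*40) + 47) = √((-5 + 80) + 47) = √(75 + 47) = √122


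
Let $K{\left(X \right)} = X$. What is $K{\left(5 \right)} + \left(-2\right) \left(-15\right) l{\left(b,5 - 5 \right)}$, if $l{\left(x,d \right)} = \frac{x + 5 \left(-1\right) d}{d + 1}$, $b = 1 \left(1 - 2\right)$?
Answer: $-25$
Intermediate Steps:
$b = -1$ ($b = 1 \left(-1\right) = -1$)
$l{\left(x,d \right)} = \frac{x - 5 d}{1 + d}$
$K{\left(5 \right)} + \left(-2\right) \left(-15\right) l{\left(b,5 - 5 \right)} = 5 + \left(-2\right) \left(-15\right) \frac{-1 - 5 \left(5 - 5\right)}{1 + \left(5 - 5\right)} = 5 + 30 \frac{-1 - 0}{1 + 0} = 5 + 30 \frac{-1 + 0}{1} = 5 + 30 \cdot 1 \left(-1\right) = 5 + 30 \left(-1\right) = 5 - 30 = -25$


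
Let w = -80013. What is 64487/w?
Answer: -64487/80013 ≈ -0.80596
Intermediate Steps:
64487/w = 64487/(-80013) = 64487*(-1/80013) = -64487/80013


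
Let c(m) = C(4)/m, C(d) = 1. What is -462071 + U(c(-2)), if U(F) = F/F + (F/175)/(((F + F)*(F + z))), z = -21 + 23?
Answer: -242586749/525 ≈ -4.6207e+5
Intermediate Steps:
z = 2
c(m) = 1/m
U(F) = 1 + 1/(350*(2 + F)) (U(F) = F/F + (F/175)/(((F + F)*(F + 2))) = 1 + (F*(1/175))/(((2*F)*(2 + F))) = 1 + (F/175)/((2*F*(2 + F))) = 1 + (F/175)*(1/(2*F*(2 + F))) = 1 + 1/(350*(2 + F)))
-462071 + U(c(-2)) = -462071 + (701/350 + 1/(-2))/(2 + 1/(-2)) = -462071 + (701/350 - 1/2)/(2 - 1/2) = -462071 + (263/175)/(3/2) = -462071 + (2/3)*(263/175) = -462071 + 526/525 = -242586749/525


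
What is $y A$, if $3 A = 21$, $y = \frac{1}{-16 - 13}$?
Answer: $- \frac{7}{29} \approx -0.24138$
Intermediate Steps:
$y = - \frac{1}{29}$ ($y = \frac{1}{-29} = - \frac{1}{29} \approx -0.034483$)
$A = 7$ ($A = \frac{1}{3} \cdot 21 = 7$)
$y A = \left(- \frac{1}{29}\right) 7 = - \frac{7}{29}$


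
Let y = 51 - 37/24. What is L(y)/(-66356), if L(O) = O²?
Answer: -1408969/38221056 ≈ -0.036864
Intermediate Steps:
y = 1187/24 (y = 51 - 37/24 = 1187/24 ≈ 49.458)
L(y)/(-66356) = (1187/24)²/(-66356) = (1408969/576)*(-1/66356) = -1408969/38221056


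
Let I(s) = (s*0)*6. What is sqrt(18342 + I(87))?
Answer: 3*sqrt(2038) ≈ 135.43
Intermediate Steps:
I(s) = 0 (I(s) = 0*6 = 0)
sqrt(18342 + I(87)) = sqrt(18342 + 0) = sqrt(18342) = 3*sqrt(2038)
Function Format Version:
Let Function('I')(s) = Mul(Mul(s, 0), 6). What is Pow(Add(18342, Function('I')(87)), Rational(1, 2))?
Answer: Mul(3, Pow(2038, Rational(1, 2))) ≈ 135.43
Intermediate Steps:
Function('I')(s) = 0 (Function('I')(s) = Mul(0, 6) = 0)
Pow(Add(18342, Function('I')(87)), Rational(1, 2)) = Pow(Add(18342, 0), Rational(1, 2)) = Pow(18342, Rational(1, 2)) = Mul(3, Pow(2038, Rational(1, 2)))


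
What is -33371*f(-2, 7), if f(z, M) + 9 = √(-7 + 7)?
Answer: 300339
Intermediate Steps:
f(z, M) = -9 (f(z, M) = -9 + √(-7 + 7) = -9 + √0 = -9 + 0 = -9)
-33371*f(-2, 7) = -33371*(-9) = 300339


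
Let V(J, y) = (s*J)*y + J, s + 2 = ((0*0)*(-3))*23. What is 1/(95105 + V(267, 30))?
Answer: 1/79352 ≈ 1.2602e-5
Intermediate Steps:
s = -2 (s = -2 + ((0*0)*(-3))*23 = -2 + (0*(-3))*23 = -2 + 0*23 = -2 + 0 = -2)
V(J, y) = J - 2*J*y (V(J, y) = (-2*J)*y + J = -2*J*y + J = J - 2*J*y)
1/(95105 + V(267, 30)) = 1/(95105 + 267*(1 - 2*30)) = 1/(95105 + 267*(1 - 60)) = 1/(95105 + 267*(-59)) = 1/(95105 - 15753) = 1/79352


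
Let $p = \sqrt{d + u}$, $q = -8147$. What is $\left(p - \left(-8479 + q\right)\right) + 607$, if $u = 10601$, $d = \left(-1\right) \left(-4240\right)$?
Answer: $17233 + 3 \sqrt{1649} \approx 17355.0$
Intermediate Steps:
$d = 4240$
$p = 3 \sqrt{1649}$ ($p = \sqrt{4240 + 10601} = \sqrt{14841} = 3 \sqrt{1649} \approx 121.82$)
$\left(p - \left(-8479 + q\right)\right) + 607 = \left(3 \sqrt{1649} + \left(8479 - -8147\right)\right) + 607 = \left(3 \sqrt{1649} + \left(8479 + 8147\right)\right) + 607 = \left(3 \sqrt{1649} + 16626\right) + 607 = \left(16626 + 3 \sqrt{1649}\right) + 607 = 17233 + 3 \sqrt{1649}$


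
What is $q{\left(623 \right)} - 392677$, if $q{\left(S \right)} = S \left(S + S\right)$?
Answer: $383581$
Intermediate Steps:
$q{\left(S \right)} = 2 S^{2}$ ($q{\left(S \right)} = S 2 S = 2 S^{2}$)
$q{\left(623 \right)} - 392677 = 2 \cdot 623^{2} - 392677 = 2 \cdot 388129 - 392677 = 776258 - 392677 = 383581$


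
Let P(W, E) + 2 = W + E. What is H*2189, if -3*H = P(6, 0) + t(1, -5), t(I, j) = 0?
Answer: -8756/3 ≈ -2918.7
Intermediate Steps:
P(W, E) = -2 + E + W (P(W, E) = -2 + (W + E) = -2 + (E + W) = -2 + E + W)
H = -4/3 (H = -((-2 + 0 + 6) + 0)/3 = -(4 + 0)/3 = -1/3*4 = -4/3 ≈ -1.3333)
H*2189 = -4/3*2189 = -8756/3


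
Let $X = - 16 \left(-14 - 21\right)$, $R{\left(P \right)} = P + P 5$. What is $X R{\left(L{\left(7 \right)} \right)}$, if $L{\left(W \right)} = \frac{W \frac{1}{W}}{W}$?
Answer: $480$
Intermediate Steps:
$L{\left(W \right)} = \frac{1}{W}$ ($L{\left(W \right)} = 1 \frac{1}{W} = \frac{1}{W}$)
$R{\left(P \right)} = 6 P$ ($R{\left(P \right)} = P + 5 P = 6 P$)
$X = 560$ ($X = \left(-16\right) \left(-35\right) = 560$)
$X R{\left(L{\left(7 \right)} \right)} = 560 \cdot \frac{6}{7} = 480$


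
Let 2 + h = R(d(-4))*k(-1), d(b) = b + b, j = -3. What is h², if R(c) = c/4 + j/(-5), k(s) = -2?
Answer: 16/25 ≈ 0.64000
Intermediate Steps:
d(b) = 2*b
R(c) = ⅗ + c/4 (R(c) = c/4 - 3/(-5) = c*(¼) - 3*(-⅕) = c/4 + ⅗ = ⅗ + c/4)
h = ⅘ (h = -2 + (⅗ + (2*(-4))/4)*(-2) = -2 + (⅗ + (¼)*(-8))*(-2) = -2 + (⅗ - 2)*(-2) = -2 - 7/5*(-2) = -2 + 14/5 = ⅘ ≈ 0.80000)
h² = (⅘)² = 16/25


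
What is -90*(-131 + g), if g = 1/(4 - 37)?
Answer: 129720/11 ≈ 11793.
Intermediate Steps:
g = -1/33 (g = 1/(-33) = -1/33 ≈ -0.030303)
-90*(-131 + g) = -90*(-131 - 1/33) = -90*(-4324/33) = 129720/11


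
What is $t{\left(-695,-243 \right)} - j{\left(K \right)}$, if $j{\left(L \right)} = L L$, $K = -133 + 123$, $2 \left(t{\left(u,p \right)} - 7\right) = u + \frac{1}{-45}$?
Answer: $- \frac{19823}{45} \approx -440.51$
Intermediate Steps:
$t{\left(u,p \right)} = \frac{629}{90} + \frac{u}{2}$ ($t{\left(u,p \right)} = 7 + \frac{u + \frac{1}{-45}}{2} = 7 + \frac{u - \frac{1}{45}}{2} = 7 + \frac{- \frac{1}{45} + u}{2} = 7 + \left(- \frac{1}{90} + \frac{u}{2}\right) = \frac{629}{90} + \frac{u}{2}$)
$K = -10$
$j{\left(L \right)} = L^{2}$
$t{\left(-695,-243 \right)} - j{\left(K \right)} = \left(\frac{629}{90} + \frac{1}{2} \left(-695\right)\right) - \left(-10\right)^{2} = \left(\frac{629}{90} - \frac{695}{2}\right) - 100 = - \frac{15323}{45} - 100 = - \frac{19823}{45}$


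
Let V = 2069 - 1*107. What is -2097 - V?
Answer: -4059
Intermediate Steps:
V = 1962 (V = 2069 - 107 = 1962)
-2097 - V = -2097 - 1*1962 = -2097 - 1962 = -4059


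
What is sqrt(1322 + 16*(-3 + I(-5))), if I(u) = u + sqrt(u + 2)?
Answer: sqrt(1194 + 16*I*sqrt(3)) ≈ 34.557 + 0.401*I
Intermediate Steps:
I(u) = u + sqrt(2 + u)
sqrt(1322 + 16*(-3 + I(-5))) = sqrt(1322 + 16*(-3 + (-5 + sqrt(2 - 5)))) = sqrt(1322 + 16*(-3 + (-5 + sqrt(-3)))) = sqrt(1322 + 16*(-3 + (-5 + I*sqrt(3)))) = sqrt(1322 + 16*(-8 + I*sqrt(3))) = sqrt(1322 + (-128 + 16*I*sqrt(3))) = sqrt(1194 + 16*I*sqrt(3))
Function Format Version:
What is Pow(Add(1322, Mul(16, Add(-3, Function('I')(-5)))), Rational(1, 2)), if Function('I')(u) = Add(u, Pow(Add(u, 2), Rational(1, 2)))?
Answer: Pow(Add(1194, Mul(16, I, Pow(3, Rational(1, 2)))), Rational(1, 2)) ≈ Add(34.557, Mul(0.4010, I))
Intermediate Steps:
Function('I')(u) = Add(u, Pow(Add(2, u), Rational(1, 2)))
Pow(Add(1322, Mul(16, Add(-3, Function('I')(-5)))), Rational(1, 2)) = Pow(Add(1322, Mul(16, Add(-3, Add(-5, Pow(Add(2, -5), Rational(1, 2)))))), Rational(1, 2)) = Pow(Add(1322, Mul(16, Add(-3, Add(-5, Pow(-3, Rational(1, 2)))))), Rational(1, 2)) = Pow(Add(1322, Mul(16, Add(-3, Add(-5, Mul(I, Pow(3, Rational(1, 2))))))), Rational(1, 2)) = Pow(Add(1322, Mul(16, Add(-8, Mul(I, Pow(3, Rational(1, 2)))))), Rational(1, 2)) = Pow(Add(1322, Add(-128, Mul(16, I, Pow(3, Rational(1, 2))))), Rational(1, 2)) = Pow(Add(1194, Mul(16, I, Pow(3, Rational(1, 2)))), Rational(1, 2))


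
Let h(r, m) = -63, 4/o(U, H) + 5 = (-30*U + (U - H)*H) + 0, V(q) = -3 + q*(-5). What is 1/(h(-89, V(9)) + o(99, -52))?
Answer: -10827/682105 ≈ -0.015873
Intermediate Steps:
V(q) = -3 - 5*q
o(U, H) = 4/(-5 - 30*U + H*(U - H)) (o(U, H) = 4/(-5 + ((-30*U + (U - H)*H) + 0)) = 4/(-5 + ((-30*U + H*(U - H)) + 0)) = 4/(-5 + (-30*U + H*(U - H))) = 4/(-5 - 30*U + H*(U - H)))
1/(h(-89, V(9)) + o(99, -52)) = 1/(-63 - 4/(5 + (-52)² + 30*99 - 1*(-52)*99)) = 1/(-63 - 4/(5 + 2704 + 2970 + 5148)) = 1/(-63 - 4/10827) = 1/(-682105/10827) = -10827/682105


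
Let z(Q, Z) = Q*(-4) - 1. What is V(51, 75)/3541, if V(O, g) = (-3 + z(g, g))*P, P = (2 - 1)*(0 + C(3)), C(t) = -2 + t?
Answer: -304/3541 ≈ -0.085851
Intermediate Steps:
z(Q, Z) = -1 - 4*Q (z(Q, Z) = -4*Q - 1 = -1 - 4*Q)
P = 1 (P = (2 - 1)*(0 + (-2 + 3)) = 1*(0 + 1) = 1*1 = 1)
V(O, g) = -4 - 4*g (V(O, g) = (-3 + (-1 - 4*g))*1 = (-4 - 4*g)*1 = -4 - 4*g)
V(51, 75)/3541 = (-4 - 4*75)/3541 = (-4 - 300)*(1/3541) = -304*1/3541 = -304/3541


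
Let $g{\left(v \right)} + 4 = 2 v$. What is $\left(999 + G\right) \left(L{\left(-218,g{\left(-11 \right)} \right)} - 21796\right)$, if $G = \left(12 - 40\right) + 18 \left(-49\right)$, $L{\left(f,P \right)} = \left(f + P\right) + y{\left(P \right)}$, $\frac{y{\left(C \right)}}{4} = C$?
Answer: $-1970816$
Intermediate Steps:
$y{\left(C \right)} = 4 C$
$g{\left(v \right)} = -4 + 2 v$
$L{\left(f,P \right)} = f + 5 P$ ($L{\left(f,P \right)} = \left(f + P\right) + 4 P = \left(P + f\right) + 4 P = f + 5 P$)
$G = -910$ ($G = \left(12 - 40\right) - 882 = -28 - 882 = -910$)
$\left(999 + G\right) \left(L{\left(-218,g{\left(-11 \right)} \right)} - 21796\right) = \left(999 - 910\right) \left(\left(-218 + 5 \left(-4 + 2 \left(-11\right)\right)\right) - 21796\right) = 89 \left(\left(-218 + 5 \left(-4 - 22\right)\right) - 21796\right) = 89 \left(\left(-218 + 5 \left(-26\right)\right) - 21796\right) = 89 \left(\left(-218 - 130\right) - 21796\right) = 89 \left(-348 - 21796\right) = 89 \left(-22144\right) = -1970816$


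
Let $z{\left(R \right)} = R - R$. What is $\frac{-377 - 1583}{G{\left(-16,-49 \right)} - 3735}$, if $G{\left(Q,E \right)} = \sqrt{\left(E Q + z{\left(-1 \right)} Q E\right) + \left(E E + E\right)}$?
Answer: $\frac{1960}{3679} \approx 0.53275$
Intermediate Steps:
$z{\left(R \right)} = 0$
$G{\left(Q,E \right)} = \sqrt{E + E^{2} + E Q}$ ($G{\left(Q,E \right)} = \sqrt{\left(E Q + 0 Q E\right) + \left(E E + E\right)} = \sqrt{\left(E Q + 0 E\right) + \left(E^{2} + E\right)} = \sqrt{\left(E Q + 0\right) + \left(E + E^{2}\right)} = \sqrt{E Q + \left(E + E^{2}\right)} = \sqrt{E + E^{2} + E Q}$)
$\frac{-377 - 1583}{G{\left(-16,-49 \right)} - 3735} = \frac{-377 - 1583}{\sqrt{- 49 \left(1 - 49 - 16\right)} - 3735} = - \frac{1960}{\sqrt{\left(-49\right) \left(-64\right)} - 3735} = - \frac{1960}{\sqrt{3136} - 3735} = - \frac{1960}{56 - 3735} = - \frac{1960}{-3679} = \left(-1960\right) \left(- \frac{1}{3679}\right) = \frac{1960}{3679}$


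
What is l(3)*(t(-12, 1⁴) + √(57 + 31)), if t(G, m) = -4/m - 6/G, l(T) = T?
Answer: -21/2 + 6*√22 ≈ 17.642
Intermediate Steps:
t(G, m) = -6/G - 4/m
l(3)*(t(-12, 1⁴) + √(57 + 31)) = 3*((-6/(-12) - 4/(1⁴)) + √(57 + 31)) = 3*((-6*(-1/12) - 4/1) + √88) = 3*((½ - 4*1) + 2*√22) = 3*((½ - 4) + 2*√22) = 3*(-7/2 + 2*√22) = -21/2 + 6*√22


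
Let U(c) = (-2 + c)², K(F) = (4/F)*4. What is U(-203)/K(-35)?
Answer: -1470875/16 ≈ -91930.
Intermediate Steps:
K(F) = 16/F
U(-203)/K(-35) = (-2 - 203)²/((16/(-35))) = (-205)²/((16*(-1/35))) = 42025/(-16/35) = 42025*(-35/16) = -1470875/16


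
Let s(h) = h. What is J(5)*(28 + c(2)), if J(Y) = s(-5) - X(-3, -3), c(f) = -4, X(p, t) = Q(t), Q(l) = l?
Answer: -48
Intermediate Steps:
X(p, t) = t
J(Y) = -2 (J(Y) = -5 - 1*(-3) = -5 + 3 = -2)
J(5)*(28 + c(2)) = -2*(28 - 4) = -2*24 = -48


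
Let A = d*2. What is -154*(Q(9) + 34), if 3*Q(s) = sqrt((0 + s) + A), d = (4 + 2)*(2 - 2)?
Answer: -5390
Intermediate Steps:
d = 0 (d = 6*0 = 0)
A = 0 (A = 0*2 = 0)
Q(s) = sqrt(s)/3 (Q(s) = sqrt((0 + s) + 0)/3 = sqrt(s + 0)/3 = sqrt(s)/3)
-154*(Q(9) + 34) = -154*(sqrt(9)/3 + 34) = -154*((1/3)*3 + 34) = -154*(1 + 34) = -154*35 = -5390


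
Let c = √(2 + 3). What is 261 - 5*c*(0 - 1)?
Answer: 261 + 5*√5 ≈ 272.18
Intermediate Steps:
c = √5 ≈ 2.2361
261 - 5*c*(0 - 1) = 261 - 5*√5*(0 - 1) = 261 - 5*√5*(-1) = 261 - (-5)*√5 = 261 + 5*√5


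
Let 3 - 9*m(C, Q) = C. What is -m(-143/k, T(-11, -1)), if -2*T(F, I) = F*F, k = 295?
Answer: -1028/2655 ≈ -0.38719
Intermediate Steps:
T(F, I) = -F**2/2 (T(F, I) = -F*F/2 = -F**2/2)
m(C, Q) = 1/3 - C/9
-m(-143/k, T(-11, -1)) = -(1/3 - (-143)/(9*295)) = -(1/3 - 1/9*(-143/295)) = -(1/3 + 143/2655) = -1*1028/2655 = -1028/2655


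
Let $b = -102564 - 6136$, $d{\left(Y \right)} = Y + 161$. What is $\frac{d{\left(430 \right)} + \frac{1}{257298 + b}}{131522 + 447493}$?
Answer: $\frac{87821419}{86040470970} \approx 0.0010207$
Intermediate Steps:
$d{\left(Y \right)} = 161 + Y$
$b = -108700$ ($b = -102564 - 6136 = -108700$)
$\frac{d{\left(430 \right)} + \frac{1}{257298 + b}}{131522 + 447493} = \frac{\left(161 + 430\right) + \frac{1}{257298 - 108700}}{131522 + 447493} = \frac{591 + \frac{1}{148598}}{579015} = \left(591 + \frac{1}{148598}\right) \frac{1}{579015} = \frac{87821419}{148598} \cdot \frac{1}{579015} = \frac{87821419}{86040470970}$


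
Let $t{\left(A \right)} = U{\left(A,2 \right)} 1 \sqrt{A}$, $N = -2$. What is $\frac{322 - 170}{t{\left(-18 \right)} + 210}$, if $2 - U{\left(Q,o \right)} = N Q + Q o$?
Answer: $\frac{2660}{3681} - \frac{76 i \sqrt{2}}{3681} \approx 0.72263 - 0.029199 i$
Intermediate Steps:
$U{\left(Q,o \right)} = 2 + 2 Q - Q o$ ($U{\left(Q,o \right)} = 2 - \left(- 2 Q + Q o\right) = 2 + 2 Q - Q o$)
$t{\left(A \right)} = 2 \sqrt{A}$ ($t{\left(A \right)} = \left(2 + 2 A - A 2\right) 1 \sqrt{A} = \left(2 + 2 A - 2 A\right) \sqrt{A} = 2 \sqrt{A}$)
$\frac{322 - 170}{t{\left(-18 \right)} + 210} = \frac{322 - 170}{2 \sqrt{-18} + 210} = \frac{152}{2 \cdot 3 i \sqrt{2} + 210} = \frac{152}{6 i \sqrt{2} + 210} = \frac{152}{210 + 6 i \sqrt{2}}$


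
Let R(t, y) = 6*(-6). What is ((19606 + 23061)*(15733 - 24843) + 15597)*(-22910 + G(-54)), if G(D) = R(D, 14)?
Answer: 8918669017258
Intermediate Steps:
R(t, y) = -36
G(D) = -36
((19606 + 23061)*(15733 - 24843) + 15597)*(-22910 + G(-54)) = ((19606 + 23061)*(15733 - 24843) + 15597)*(-22910 - 36) = (42667*(-9110) + 15597)*(-22946) = (-388696370 + 15597)*(-22946) = -388680773*(-22946) = 8918669017258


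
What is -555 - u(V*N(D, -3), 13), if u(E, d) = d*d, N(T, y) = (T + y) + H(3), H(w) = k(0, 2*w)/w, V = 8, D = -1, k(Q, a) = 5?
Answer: -724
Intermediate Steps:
H(w) = 5/w
N(T, y) = 5/3 + T + y (N(T, y) = (T + y) + 5/3 = 5/3 + T + y)
u(E, d) = d**2
-555 - u(V*N(D, -3), 13) = -555 - 1*13**2 = -555 - 1*169 = -555 - 169 = -724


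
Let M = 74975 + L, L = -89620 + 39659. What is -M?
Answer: -25014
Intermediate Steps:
L = -49961
M = 25014 (M = 74975 - 49961 = 25014)
-M = -1*25014 = -25014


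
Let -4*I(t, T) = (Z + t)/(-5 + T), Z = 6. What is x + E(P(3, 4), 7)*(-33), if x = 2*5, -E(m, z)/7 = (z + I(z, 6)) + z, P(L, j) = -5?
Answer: 9973/4 ≈ 2493.3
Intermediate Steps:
I(t, T) = -(6 + t)/(4*(-5 + T))
E(m, z) = 21/2 - 49*z/4 (E(m, z) = -7*((z + (-6 - z)/(4*(-5 + 6))) + z) = -7*((z + (¼)*(-6 - z)/1) + z) = -7*((z + (¼)*1*(-6 - z)) + z) = -7*((z + (-3/2 - z/4)) + z) = -7*((-3/2 + 3*z/4) + z) = -7*(-3/2 + 7*z/4) = 21/2 - 49*z/4)
x = 10
x + E(P(3, 4), 7)*(-33) = 10 + (21/2 - 49/4*7)*(-33) = 10 + (21/2 - 343/4)*(-33) = 10 - 301/4*(-33) = 10 + 9933/4 = 9973/4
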